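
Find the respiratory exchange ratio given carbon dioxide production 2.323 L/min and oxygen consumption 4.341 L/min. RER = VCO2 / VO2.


VCO2 = 2.323 L/min
VO2 = 4.341 L/min
RER = 2.323 / 4.341 = 0.5351

0.5351


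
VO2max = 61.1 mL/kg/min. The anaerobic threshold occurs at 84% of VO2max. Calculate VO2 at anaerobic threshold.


AT fraction = 84 / 100 = 0.84
AT VO2 = 61.1 * 0.84
= 51.32 mL/kg/min

51.32 mL/kg/min


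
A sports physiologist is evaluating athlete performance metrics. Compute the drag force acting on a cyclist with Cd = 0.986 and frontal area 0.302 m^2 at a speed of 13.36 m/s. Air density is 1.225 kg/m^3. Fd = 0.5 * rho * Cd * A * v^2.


Step 1: v^2 = 178.4896
Step 2: Fd = 0.5 * 1.225 * 0.986 * 0.302 * 178.4896
= 32.554 N

32.554 N


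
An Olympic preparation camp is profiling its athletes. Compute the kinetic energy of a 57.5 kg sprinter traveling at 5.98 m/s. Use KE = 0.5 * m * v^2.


Velocity squared = 35.7604
KE = 0.5 * 57.5 * 35.7604 = 1028.11 J

1028.11 J


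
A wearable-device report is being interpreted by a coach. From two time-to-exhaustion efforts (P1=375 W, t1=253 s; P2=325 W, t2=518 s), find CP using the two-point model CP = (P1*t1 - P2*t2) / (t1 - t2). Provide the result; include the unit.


Work in trial 1 = 94875 J
Work in trial 2 = 168350 J
Delta work = -73475 J
Delta time = -265 s
CP = -73475 / -265 = 277.26 W

277.26 W


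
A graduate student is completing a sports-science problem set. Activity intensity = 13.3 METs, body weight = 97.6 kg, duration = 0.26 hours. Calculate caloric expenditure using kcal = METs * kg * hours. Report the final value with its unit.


kcal = 13.3 * 97.6 * 0.26
= 1298.08 * 0.26
= 337.5 kcal

337.5 kcal


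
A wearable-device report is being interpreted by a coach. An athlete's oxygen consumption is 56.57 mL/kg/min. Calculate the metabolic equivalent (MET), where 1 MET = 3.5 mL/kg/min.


MET = VO2 / 3.5
= 56.57 / 3.5
= 16.16 METs

16.16 METs


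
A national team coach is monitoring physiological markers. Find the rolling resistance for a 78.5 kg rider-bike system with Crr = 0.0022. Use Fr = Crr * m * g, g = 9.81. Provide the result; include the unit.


m * g = 78.5 * 9.81 = 770.085 N
Fr = 0.0022 * 770.085 = 1.694 N

1.694 N


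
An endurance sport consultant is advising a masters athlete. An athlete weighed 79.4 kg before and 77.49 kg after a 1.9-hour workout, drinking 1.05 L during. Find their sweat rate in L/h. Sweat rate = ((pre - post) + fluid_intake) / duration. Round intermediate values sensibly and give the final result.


Body mass change = 1.91 kg
Total sweat loss = 1.91 + 1.05 = 2.96 L
Rate = 2.96 / 1.9 = 1.558 L/h

1.558 L/h


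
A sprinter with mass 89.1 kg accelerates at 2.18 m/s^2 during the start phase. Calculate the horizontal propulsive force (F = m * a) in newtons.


F = m * a
= 89.1 * 2.18
= 194.24 N

194.24 N


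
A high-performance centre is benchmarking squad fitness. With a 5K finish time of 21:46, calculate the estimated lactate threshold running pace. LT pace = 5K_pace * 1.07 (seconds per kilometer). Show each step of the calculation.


Race duration = 1306 s for 5 km
Average pace = 1306 / 5 = 261.2 s/km
LT pace = 261.2 * 1.07
= 279.48 s/km

279.48 s/km


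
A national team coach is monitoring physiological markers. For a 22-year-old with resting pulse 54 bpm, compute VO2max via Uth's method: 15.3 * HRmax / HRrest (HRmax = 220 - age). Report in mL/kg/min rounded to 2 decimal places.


Step 1: HRmax = 220 - 22 = 198 bpm
Step 2: Ratio = 198 / 54 = 3.6667
Step 3: VO2max = 15.3 * 3.6667 = 56.1 mL/kg/min

56.1 mL/kg/min


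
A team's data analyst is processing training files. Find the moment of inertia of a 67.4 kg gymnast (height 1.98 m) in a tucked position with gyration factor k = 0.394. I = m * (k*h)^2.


Radius of gyration = 0.394 * 1.98 = 0.78012 m
I = 67.4 * 0.78012^2
= 67.4 * 0.608587
= 41.019 kg*m^2

41.019 kg*m^2


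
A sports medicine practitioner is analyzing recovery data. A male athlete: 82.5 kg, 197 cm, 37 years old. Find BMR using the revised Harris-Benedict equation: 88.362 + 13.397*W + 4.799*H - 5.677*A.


Intercept = 88.362
Weight contribution = 13.397 * 82.5 = 1105.2525
Height contribution = 4.799 * 197 = 945.403
Age contribution = 5.677 * 37 = 210.049
BMR = 88.362 + 1105.2525 + 945.403 - 210.049
= 1928.97 kcal/day

1928.97 kcal/day


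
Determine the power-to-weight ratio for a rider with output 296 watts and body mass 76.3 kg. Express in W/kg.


P/W = 296 / 76.3 = 3.879 W/kg

3.879 W/kg


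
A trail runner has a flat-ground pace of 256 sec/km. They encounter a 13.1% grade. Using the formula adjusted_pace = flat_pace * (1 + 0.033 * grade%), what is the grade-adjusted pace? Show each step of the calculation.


Grade factor = 1 + 0.033 * 13.1 = 1.4323
Adjusted = 256 * 1.4323 = 366.67 sec/km

366.67 s/km


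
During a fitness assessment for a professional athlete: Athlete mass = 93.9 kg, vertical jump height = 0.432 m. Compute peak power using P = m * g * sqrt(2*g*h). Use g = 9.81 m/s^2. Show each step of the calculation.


sqrt(2 * 9.81 * 0.432) = sqrt(8.47584) = 2.91133 m/s
P = 93.9 * 9.81 * 2.91133
= 2681.8 W

2681.8 W


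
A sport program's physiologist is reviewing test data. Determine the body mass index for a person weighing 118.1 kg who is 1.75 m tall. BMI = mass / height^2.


BMI = mass / height^2
= 118.1 / 1.75^2
= 118.1 / 3.0625
= 38.56 kg/m^2

38.56 kg/m^2


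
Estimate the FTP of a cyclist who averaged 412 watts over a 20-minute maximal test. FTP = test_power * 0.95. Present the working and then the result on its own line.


FTP = 412 * 0.95 = 391.4 W

391.4 W


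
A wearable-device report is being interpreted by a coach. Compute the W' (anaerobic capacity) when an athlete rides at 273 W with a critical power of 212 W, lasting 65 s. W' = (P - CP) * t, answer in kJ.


Above-CP power = 61 W
Duration = 65 s
W' = 61 * 65 = 3965 J
Convert: 3965 / 1000 = 3.965 kJ

3.965 kJ


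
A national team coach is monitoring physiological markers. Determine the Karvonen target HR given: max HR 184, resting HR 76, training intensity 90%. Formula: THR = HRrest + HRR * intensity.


HRR = HRmax - HRrest = 184 - 76 = 108
THR = 76 + 108 * 0.9
= 173.2 bpm

173.2 bpm


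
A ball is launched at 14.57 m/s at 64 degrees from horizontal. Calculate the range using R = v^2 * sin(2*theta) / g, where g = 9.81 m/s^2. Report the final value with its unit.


sin(2 * 64) = sin(128) = 0.788011
v^2 = 14.57^2 = 212.2849
R = 212.2849 * 0.788011 / 9.81
= 17.052 m

17.052 m


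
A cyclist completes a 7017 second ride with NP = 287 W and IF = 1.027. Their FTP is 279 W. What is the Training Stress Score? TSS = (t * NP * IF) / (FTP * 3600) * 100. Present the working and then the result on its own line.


t * NP * IF = 7017 * 287 * 1.027 = 2068253.733
FTP * 3600 = 1004400
TSS = (2068253.733 / 1004400) * 100 = 205.92

205.92 TSS


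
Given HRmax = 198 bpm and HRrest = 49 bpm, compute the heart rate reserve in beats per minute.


Heart rate reserve = maximum HR minus resting HR
HRR = 198 - 49 = 149 bpm

149 bpm


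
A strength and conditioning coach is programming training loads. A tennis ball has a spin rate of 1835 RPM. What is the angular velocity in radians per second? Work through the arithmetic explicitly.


Convert RPM to rad/s: multiply by 2*pi and divide by 60
omega = 1835 * 2 * pi / 60
= 192.161 rad/s

192.161 rad/s


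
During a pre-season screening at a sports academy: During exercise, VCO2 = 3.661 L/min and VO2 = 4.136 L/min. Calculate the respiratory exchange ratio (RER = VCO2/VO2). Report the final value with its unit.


RER = VCO2 / VO2
= 3.661 / 4.136
= 0.8852

0.8852


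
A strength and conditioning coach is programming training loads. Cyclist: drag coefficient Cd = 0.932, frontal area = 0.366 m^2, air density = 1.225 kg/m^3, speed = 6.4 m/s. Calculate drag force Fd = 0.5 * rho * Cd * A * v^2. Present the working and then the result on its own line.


v^2 = 6.4^2 = 40.96
Fd = 0.5 * 1.225 * 0.932 * 0.366 * 40.96
= 8.558 N

8.558 N


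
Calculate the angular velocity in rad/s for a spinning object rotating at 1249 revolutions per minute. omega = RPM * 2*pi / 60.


omega = RPM * 2*pi / 60
= 1249 * 6.28318531 / 60
= 130.795 rad/s

130.795 rad/s


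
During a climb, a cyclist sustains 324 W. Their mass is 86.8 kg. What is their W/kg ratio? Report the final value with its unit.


Power-to-weight = 324 W / 86.8 kg
= 3.733 W/kg

3.733 W/kg


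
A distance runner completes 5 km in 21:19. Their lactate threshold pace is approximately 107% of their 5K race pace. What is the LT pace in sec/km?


Convert to seconds: 21 min 19 s = 1279 s
Pace per km = 1279 / 5 = 255.8 s/km
LT pace = 255.8 * 1.07 = 273.71 s/km

273.71 s/km


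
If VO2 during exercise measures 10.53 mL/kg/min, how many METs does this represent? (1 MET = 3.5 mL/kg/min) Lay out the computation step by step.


METs = VO2 / 3.5 = 10.53 / 3.5 = 3.01

3.01 METs


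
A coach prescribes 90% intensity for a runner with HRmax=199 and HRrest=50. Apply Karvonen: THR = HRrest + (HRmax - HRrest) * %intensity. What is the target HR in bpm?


Heart rate reserve = 199 - 50 = 149
Intensity fraction = 90 / 100 = 0.9
THR = 50 + 149 * 0.9 = 184.1 bpm

184.1 bpm


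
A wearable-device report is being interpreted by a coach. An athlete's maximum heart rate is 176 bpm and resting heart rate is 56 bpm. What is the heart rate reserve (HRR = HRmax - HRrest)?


HRR = HRmax - HRrest
= 176 - 56
= 120 bpm

120 bpm


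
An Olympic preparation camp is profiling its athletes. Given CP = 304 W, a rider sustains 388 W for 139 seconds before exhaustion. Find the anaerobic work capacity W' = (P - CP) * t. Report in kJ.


Excess power = 388 - 304 = 84 W
Work above CP = 84 * 139 = 11676 J
W' = 11.676 kJ

11.676 kJ


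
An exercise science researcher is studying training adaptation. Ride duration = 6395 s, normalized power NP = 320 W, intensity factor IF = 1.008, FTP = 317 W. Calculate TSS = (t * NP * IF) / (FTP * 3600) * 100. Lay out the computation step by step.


Numerator = 6395 * 320 * 1.008 = 2062771.2
Denominator = 317 * 3600 = 1141200
TSS = 2062771.2 / 1141200 * 100
= 180.75

180.75 TSS


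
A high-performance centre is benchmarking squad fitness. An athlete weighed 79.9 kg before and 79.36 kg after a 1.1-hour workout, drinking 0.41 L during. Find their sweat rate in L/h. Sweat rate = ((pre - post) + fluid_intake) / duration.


Body mass change = 0.54 kg
Total sweat loss = 0.54 + 0.41 = 0.95 L
Rate = 0.95 / 1.1 = 0.864 L/h

0.864 L/h


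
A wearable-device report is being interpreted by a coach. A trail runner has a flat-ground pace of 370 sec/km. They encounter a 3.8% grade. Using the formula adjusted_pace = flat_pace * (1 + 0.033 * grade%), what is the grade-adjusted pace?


Grade factor = 1 + 0.033 * 3.8 = 1.1254
Adjusted = 370 * 1.1254 = 416.4 sec/km

416.4 s/km


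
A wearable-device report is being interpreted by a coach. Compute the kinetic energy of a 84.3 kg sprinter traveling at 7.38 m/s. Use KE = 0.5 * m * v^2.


Velocity squared = 54.4644
KE = 0.5 * 84.3 * 54.4644 = 2295.67 J

2295.67 J


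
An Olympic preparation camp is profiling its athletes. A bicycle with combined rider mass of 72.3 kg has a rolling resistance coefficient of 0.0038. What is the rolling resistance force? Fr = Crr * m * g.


Fr = 0.0038 * 72.3 * 9.81
= 0.27474 * 9.81
= 2.695 N

2.695 N


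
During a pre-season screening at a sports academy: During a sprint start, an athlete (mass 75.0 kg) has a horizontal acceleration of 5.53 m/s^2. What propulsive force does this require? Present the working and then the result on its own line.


Propulsive force = mass * acceleration
= 75.0 kg * 5.53 m/s^2
= 414.75 N

414.75 N


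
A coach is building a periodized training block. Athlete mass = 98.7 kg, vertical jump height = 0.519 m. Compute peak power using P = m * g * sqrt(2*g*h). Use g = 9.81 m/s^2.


sqrt(2 * 9.81 * 0.519) = sqrt(10.18278) = 3.191047 m/s
P = 98.7 * 9.81 * 3.191047
= 3089.72 W

3089.72 W


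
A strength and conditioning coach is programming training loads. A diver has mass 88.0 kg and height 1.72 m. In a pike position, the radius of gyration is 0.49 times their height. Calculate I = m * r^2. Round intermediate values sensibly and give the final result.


r = 0.49 * 1.72 = 0.8428 m
I = m * r^2 = 88.0 * 0.710312 = 62.507 kg*m^2

62.507 kg*m^2


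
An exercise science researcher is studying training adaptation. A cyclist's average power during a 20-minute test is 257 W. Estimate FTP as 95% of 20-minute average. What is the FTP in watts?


FTP = 20-min power * 0.95
= 257 * 0.95
= 244.15 W

244.15 W


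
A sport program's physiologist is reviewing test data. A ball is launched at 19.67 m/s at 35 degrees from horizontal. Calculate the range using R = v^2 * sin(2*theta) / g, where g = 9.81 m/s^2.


sin(2 * 35) = sin(70) = 0.939693
v^2 = 19.67^2 = 386.9089
R = 386.9089 * 0.939693 / 9.81
= 37.062 m

37.062 m


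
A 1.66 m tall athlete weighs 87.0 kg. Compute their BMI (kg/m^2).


height^2 = 2.7556 m^2
BMI = 87.0 / 2.7556 = 31.57 kg/m^2

31.57 kg/m^2


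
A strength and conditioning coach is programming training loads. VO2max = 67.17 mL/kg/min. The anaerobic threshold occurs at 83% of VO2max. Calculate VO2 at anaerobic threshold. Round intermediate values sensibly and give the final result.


AT fraction = 83 / 100 = 0.83
AT VO2 = 67.17 * 0.83
= 55.75 mL/kg/min

55.75 mL/kg/min


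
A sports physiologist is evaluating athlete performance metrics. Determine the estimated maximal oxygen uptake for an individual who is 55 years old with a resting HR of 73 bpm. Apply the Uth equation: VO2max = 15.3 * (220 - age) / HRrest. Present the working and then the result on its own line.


HRmax = 220 - 55 = 165
VO2max = 15.3 * (165 / 73)
= 15.3 * 2.2603
= 34.58 mL/kg/min

34.58 mL/kg/min


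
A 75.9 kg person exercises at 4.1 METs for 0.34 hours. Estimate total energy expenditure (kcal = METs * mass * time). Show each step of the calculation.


Energy = METs * mass(kg) * time(h)
= 4.1 * 75.9 * 0.34
= 105.8 kcal

105.8 kcal


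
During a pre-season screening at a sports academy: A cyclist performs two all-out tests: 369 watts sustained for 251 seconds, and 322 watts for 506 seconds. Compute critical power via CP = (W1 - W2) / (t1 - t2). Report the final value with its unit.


W1 = P1 * t1 = 369 * 251 = 92619 J
W2 = P2 * t2 = 322 * 506 = 162932 J
CP = (92619 - 162932) / (251 - 506)
= 275.74 W

275.74 W


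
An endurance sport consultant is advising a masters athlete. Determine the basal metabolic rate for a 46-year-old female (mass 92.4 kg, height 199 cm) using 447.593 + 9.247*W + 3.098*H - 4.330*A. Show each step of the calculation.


BMR = 447.593 + 9.247*92.4 + 3.098*199 - 4.330*46
= 1719.34 kcal/day

1719.34 kcal/day


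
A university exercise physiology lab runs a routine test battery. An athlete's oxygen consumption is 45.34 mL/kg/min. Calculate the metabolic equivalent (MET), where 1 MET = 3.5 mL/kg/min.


MET = VO2 / 3.5
= 45.34 / 3.5
= 12.95 METs

12.95 METs


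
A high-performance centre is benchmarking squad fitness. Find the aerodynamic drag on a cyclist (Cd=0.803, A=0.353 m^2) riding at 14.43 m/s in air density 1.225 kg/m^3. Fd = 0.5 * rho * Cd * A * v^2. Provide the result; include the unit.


Fd = 0.5 * 1.225 * 0.803 * 0.353 * 14.43^2
= 0.5 * 1.225 * 0.803 * 0.353 * 208.2249
= 36.152 N

36.152 N


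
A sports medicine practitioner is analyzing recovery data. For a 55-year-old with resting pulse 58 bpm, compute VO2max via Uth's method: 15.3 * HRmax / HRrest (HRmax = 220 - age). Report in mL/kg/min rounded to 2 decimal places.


Step 1: HRmax = 220 - 55 = 165 bpm
Step 2: Ratio = 165 / 58 = 2.8448
Step 3: VO2max = 15.3 * 2.8448 = 43.53 mL/kg/min

43.53 mL/kg/min


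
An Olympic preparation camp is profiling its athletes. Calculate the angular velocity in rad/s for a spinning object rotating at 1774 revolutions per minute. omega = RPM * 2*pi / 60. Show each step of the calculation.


omega = RPM * 2*pi / 60
= 1774 * 6.28318531 / 60
= 185.773 rad/s

185.773 rad/s


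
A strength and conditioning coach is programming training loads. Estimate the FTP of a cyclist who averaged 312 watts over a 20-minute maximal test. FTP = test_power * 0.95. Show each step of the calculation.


FTP = 312 * 0.95 = 296.4 W

296.4 W


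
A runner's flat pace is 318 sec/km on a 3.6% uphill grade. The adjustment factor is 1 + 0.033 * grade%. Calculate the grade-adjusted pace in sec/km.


Factor = 1 + 0.033 * 3.6 = 1.1188
Adjusted pace = 318 * 1.1188
= 355.78 sec/km

355.78 s/km


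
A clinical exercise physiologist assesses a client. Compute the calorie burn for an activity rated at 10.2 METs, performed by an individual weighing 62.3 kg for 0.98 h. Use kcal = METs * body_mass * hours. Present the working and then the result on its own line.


Product of METs and mass = 10.2 * 62.3 = 635.46
Total kcal = 635.46 * 0.98 = 622.75 kcal

622.75 kcal


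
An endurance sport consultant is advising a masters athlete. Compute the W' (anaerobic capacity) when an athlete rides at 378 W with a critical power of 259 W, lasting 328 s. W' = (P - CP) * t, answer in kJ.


Above-CP power = 119 W
Duration = 328 s
W' = 119 * 328 = 39032 J
Convert: 39032 / 1000 = 39.032 kJ

39.032 kJ


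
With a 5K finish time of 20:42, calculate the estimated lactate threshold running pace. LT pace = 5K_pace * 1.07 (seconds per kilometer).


Race duration = 1242 s for 5 km
Average pace = 1242 / 5 = 248.4 s/km
LT pace = 248.4 * 1.07
= 265.79 s/km

265.79 s/km


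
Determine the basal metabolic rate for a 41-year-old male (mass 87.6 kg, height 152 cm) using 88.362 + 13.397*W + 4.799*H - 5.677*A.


BMR = 88.362 + 13.397*87.6 + 4.799*152 - 5.677*41
= 1758.63 kcal/day

1758.63 kcal/day


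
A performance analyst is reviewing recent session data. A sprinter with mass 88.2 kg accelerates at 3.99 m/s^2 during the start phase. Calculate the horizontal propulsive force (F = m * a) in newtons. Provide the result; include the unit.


F = m * a
= 88.2 * 3.99
= 351.92 N

351.92 N


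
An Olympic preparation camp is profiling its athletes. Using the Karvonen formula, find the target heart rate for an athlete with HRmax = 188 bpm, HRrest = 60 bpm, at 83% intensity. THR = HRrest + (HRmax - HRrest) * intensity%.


HRR = 188 - 60 = 128
THR = 60 + 128 * 0.83
= 60 + 106.24
= 166.24 bpm

166.24 bpm


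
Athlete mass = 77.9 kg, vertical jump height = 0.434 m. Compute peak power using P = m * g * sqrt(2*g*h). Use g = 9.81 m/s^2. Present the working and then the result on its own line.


sqrt(2 * 9.81 * 0.434) = sqrt(8.51508) = 2.918061 m/s
P = 77.9 * 9.81 * 2.918061
= 2229.98 W

2229.98 W


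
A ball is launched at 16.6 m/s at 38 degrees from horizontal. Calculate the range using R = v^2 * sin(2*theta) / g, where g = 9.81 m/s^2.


sin(2 * 38) = sin(76) = 0.970296
v^2 = 16.6^2 = 275.56
R = 275.56 * 0.970296 / 9.81
= 27.255 m

27.255 m


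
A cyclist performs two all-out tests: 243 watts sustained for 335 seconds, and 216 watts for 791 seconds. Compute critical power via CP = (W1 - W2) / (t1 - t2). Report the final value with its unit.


W1 = P1 * t1 = 243 * 335 = 81405 J
W2 = P2 * t2 = 216 * 791 = 170856 J
CP = (81405 - 170856) / (335 - 791)
= 196.16 W

196.16 W


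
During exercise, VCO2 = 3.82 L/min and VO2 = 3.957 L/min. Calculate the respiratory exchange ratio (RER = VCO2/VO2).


RER = VCO2 / VO2
= 3.82 / 3.957
= 0.9654

0.9654


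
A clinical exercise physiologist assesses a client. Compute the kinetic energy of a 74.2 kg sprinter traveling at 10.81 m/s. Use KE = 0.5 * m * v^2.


Velocity squared = 116.8561
KE = 0.5 * 74.2 * 116.8561 = 4335.36 J

4335.36 J


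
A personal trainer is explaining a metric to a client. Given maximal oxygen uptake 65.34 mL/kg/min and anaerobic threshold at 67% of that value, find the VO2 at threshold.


Percentage as decimal = 0.67
VO2 at AT = 65.34 * 0.67 = 43.78 mL/kg/min

43.78 mL/kg/min


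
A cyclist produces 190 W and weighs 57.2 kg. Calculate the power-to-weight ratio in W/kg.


P/W = power / mass
= 190 / 57.2
= 3.322 W/kg

3.322 W/kg


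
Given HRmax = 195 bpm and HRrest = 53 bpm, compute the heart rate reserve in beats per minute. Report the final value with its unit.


Heart rate reserve = maximum HR minus resting HR
HRR = 195 - 53 = 142 bpm

142 bpm


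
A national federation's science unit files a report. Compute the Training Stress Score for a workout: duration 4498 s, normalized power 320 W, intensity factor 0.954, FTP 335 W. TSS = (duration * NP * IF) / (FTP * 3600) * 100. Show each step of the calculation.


Product = 4498 * 320 * 0.954 = 1373149.44
Base = 335 * 3600 = 1206000
TSS = 1373149.44 / 1206000 * 100 = 113.86

113.86 TSS


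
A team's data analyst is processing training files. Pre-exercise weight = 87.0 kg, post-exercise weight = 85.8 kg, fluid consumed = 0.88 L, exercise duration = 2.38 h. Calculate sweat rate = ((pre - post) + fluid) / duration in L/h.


Weight loss = 87.0 - 85.8 = 1.2 kg (approx L)
Total sweat = 1.2 + 0.88 = 2.08 L
Sweat rate = 2.08 / 2.38 = 0.874 L/h

0.874 L/h


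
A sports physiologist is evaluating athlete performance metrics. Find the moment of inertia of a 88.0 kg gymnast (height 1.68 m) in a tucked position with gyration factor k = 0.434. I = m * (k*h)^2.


Radius of gyration = 0.434 * 1.68 = 0.72912 m
I = 88.0 * 0.72912^2
= 88.0 * 0.531616
= 46.782 kg*m^2

46.782 kg*m^2


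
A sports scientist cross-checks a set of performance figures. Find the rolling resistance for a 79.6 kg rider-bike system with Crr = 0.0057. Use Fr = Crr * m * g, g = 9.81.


m * g = 79.6 * 9.81 = 780.876 N
Fr = 0.0057 * 780.876 = 4.451 N

4.451 N


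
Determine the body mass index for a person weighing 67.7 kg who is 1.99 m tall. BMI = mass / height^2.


BMI = mass / height^2
= 67.7 / 1.99^2
= 67.7 / 3.9601
= 17.1 kg/m^2

17.1 kg/m^2


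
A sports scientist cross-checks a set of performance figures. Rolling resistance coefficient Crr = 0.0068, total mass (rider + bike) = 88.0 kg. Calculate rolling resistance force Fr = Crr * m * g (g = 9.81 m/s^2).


Fr = Crr * m * g
= 0.0068 * 88.0 * 9.81
= 5.87 N

5.87 N


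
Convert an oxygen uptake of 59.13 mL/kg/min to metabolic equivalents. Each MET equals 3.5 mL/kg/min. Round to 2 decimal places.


One MET = 3.5 mL/kg/min
Number of METs = 59.13 / 3.5
= 16.89 METs

16.89 METs


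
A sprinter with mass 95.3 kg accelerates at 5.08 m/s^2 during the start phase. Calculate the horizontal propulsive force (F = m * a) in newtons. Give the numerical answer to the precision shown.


F = m * a
= 95.3 * 5.08
= 484.12 N

484.12 N


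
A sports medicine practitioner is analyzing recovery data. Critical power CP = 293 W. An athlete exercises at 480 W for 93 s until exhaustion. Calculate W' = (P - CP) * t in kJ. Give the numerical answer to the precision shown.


P - CP = 480 - 293 = 187 W
W' = 187 * 93 = 17391 J
= 17391 / 1000 = 17.391 kJ

17.391 kJ


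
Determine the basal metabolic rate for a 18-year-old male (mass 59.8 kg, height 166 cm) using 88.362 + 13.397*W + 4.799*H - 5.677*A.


BMR = 88.362 + 13.397*59.8 + 4.799*166 - 5.677*18
= 1583.95 kcal/day

1583.95 kcal/day


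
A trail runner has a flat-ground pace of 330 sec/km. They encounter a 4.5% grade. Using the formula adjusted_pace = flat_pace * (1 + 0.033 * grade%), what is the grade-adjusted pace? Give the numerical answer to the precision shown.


Grade factor = 1 + 0.033 * 4.5 = 1.1485
Adjusted = 330 * 1.1485 = 379.01 sec/km

379.01 s/km


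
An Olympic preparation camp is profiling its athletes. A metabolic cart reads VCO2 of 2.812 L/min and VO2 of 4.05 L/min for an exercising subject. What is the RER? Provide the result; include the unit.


RER = VCO2 / VO2 = 2.812 / 4.05 = 0.6943

0.6943


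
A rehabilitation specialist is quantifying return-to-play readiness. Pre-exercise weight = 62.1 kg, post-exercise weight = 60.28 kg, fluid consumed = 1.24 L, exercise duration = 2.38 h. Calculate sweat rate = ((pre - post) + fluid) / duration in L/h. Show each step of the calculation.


Weight loss = 62.1 - 60.28 = 1.82 kg (approx L)
Total sweat = 1.82 + 1.24 = 3.06 L
Sweat rate = 3.06 / 2.38 = 1.286 L/h

1.286 L/h


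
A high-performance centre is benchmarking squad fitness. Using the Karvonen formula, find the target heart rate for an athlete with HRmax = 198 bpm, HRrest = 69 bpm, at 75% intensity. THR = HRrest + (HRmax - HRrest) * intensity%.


HRR = 198 - 69 = 129
THR = 69 + 129 * 0.75
= 69 + 96.75
= 165.75 bpm

165.75 bpm


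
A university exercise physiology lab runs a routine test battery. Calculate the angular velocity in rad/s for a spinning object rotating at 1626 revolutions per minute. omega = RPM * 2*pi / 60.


omega = RPM * 2*pi / 60
= 1626 * 6.28318531 / 60
= 170.274 rad/s

170.274 rad/s


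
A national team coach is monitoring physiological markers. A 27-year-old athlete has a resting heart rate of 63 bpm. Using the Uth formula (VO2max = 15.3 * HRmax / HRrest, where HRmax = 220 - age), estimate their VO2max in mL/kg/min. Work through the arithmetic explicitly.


HRmax = 220 - 27 = 193 bpm
Ratio = HRmax / HRrest = 193 / 63 = 3.0635
VO2max = 15.3 * 3.0635 = 46.87 mL/kg/min

46.87 mL/kg/min


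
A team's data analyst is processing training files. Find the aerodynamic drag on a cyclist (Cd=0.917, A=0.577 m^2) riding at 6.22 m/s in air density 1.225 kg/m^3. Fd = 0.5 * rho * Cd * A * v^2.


Fd = 0.5 * 1.225 * 0.917 * 0.577 * 6.22^2
= 0.5 * 1.225 * 0.917 * 0.577 * 38.6884
= 12.538 N

12.538 N


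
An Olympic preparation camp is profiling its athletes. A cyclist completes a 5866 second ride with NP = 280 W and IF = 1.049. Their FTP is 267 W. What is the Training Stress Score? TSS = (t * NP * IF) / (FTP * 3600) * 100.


t * NP * IF = 5866 * 280 * 1.049 = 1722961.52
FTP * 3600 = 961200
TSS = (1722961.52 / 961200) * 100 = 179.25

179.25 TSS


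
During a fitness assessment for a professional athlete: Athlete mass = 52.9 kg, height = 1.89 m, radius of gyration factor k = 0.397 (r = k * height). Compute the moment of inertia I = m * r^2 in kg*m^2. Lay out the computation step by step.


r = k * height = 0.397 * 1.89 = 0.75033 m
r^2 = 0.75033^2 = 0.562995
I = 52.9 * 0.562995 = 29.782 kg*m^2

29.782 kg*m^2


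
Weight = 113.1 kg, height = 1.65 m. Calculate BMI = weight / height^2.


height^2 = 1.65^2 = 2.7225
BMI = 113.1 / 2.7225 = 41.54 kg/m^2

41.54 kg/m^2


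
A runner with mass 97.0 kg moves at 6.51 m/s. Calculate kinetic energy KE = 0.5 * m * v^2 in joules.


v^2 = 6.51^2 = 42.3801
KE = 0.5 * 97.0 * 42.3801
= 2055.43 J

2055.43 J


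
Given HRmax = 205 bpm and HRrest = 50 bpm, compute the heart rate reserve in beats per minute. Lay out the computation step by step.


Heart rate reserve = maximum HR minus resting HR
HRR = 205 - 50 = 155 bpm

155 bpm


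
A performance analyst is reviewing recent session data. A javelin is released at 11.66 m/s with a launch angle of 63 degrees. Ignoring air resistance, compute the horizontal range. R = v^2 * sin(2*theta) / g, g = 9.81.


Launch speed squared = 135.9556
sin(2 * 63 deg) = 0.809017
Range = 135.9556 * 0.809017 / 9.81
= 11.212 m

11.212 m


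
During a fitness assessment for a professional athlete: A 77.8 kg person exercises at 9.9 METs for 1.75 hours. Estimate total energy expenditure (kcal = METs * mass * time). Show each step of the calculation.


Energy = METs * mass(kg) * time(h)
= 9.9 * 77.8 * 1.75
= 1347.89 kcal

1347.89 kcal


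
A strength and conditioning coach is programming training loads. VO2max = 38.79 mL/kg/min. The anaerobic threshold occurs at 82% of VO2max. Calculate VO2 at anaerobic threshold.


AT fraction = 82 / 100 = 0.82
AT VO2 = 38.79 * 0.82
= 31.81 mL/kg/min

31.81 mL/kg/min


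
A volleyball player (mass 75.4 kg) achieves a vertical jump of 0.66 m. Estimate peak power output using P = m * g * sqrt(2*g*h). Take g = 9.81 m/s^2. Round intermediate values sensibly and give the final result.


2 * g * h = 2 * 9.81 * 0.66 = 12.9492
sqrt(12.9492) = 3.5985 m/s
P = 75.4 * 9.81 * 3.5985 = 2661.72 W

2661.72 W


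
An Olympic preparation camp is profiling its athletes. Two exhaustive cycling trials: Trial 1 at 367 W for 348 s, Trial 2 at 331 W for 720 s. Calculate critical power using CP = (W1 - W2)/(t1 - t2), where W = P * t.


W1 = 367 * 348 = 127716 J
W2 = 331 * 720 = 238320 J
CP = (127716 - 238320) / (348 - 720)
= -110604 / -372
= 297.32 W

297.32 W


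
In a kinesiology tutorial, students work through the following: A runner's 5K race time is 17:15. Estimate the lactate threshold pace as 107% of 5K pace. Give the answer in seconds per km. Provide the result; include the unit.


Total race time = 17*60 + 15 = 1035 seconds
5K pace = 1035 / 5 = 207.0 sec/km
LT pace = 207.0 * 1.07 = 221.49 sec/km

221.49 s/km


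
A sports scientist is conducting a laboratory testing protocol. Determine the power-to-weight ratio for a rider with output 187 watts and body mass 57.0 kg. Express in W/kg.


P/W = 187 / 57.0 = 3.281 W/kg

3.281 W/kg


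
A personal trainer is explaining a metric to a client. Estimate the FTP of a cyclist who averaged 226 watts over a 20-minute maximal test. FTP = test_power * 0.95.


FTP = 226 * 0.95 = 214.7 W

214.7 W


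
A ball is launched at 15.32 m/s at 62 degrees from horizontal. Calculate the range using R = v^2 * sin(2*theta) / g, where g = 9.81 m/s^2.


sin(2 * 62) = sin(124) = 0.829038
v^2 = 15.32^2 = 234.7024
R = 234.7024 * 0.829038 / 9.81
= 19.835 m

19.835 m


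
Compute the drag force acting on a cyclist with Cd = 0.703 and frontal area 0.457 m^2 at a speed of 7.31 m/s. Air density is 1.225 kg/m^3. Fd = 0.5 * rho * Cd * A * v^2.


Step 1: v^2 = 53.4361
Step 2: Fd = 0.5 * 1.225 * 0.703 * 0.457 * 53.4361
= 10.515 N

10.515 N


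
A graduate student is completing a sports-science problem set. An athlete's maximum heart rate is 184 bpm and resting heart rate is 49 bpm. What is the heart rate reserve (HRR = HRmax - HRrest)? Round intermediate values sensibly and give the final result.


HRR = HRmax - HRrest
= 184 - 49
= 135 bpm

135 bpm


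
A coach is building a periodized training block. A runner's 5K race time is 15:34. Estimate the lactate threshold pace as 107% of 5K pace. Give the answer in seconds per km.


Total race time = 15*60 + 34 = 934 seconds
5K pace = 934 / 5 = 186.8 sec/km
LT pace = 186.8 * 1.07 = 199.88 sec/km

199.88 s/km


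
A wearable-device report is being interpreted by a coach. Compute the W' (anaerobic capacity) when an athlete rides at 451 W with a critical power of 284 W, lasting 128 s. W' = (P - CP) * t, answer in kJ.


Above-CP power = 167 W
Duration = 128 s
W' = 167 * 128 = 21376 J
Convert: 21376 / 1000 = 21.376 kJ

21.376 kJ


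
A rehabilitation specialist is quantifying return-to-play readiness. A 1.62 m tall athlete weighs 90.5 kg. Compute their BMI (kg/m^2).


height^2 = 2.6244 m^2
BMI = 90.5 / 2.6244 = 34.48 kg/m^2

34.48 kg/m^2


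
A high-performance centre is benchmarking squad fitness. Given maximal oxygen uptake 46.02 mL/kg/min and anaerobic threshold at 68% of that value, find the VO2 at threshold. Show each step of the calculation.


Percentage as decimal = 0.68
VO2 at AT = 46.02 * 0.68 = 31.29 mL/kg/min

31.29 mL/kg/min


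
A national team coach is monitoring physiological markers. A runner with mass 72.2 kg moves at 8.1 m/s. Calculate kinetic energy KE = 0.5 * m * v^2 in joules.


v^2 = 8.1^2 = 65.61
KE = 0.5 * 72.2 * 65.61
= 2368.52 J

2368.52 J


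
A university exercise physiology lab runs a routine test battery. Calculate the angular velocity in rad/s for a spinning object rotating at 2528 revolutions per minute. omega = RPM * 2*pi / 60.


omega = RPM * 2*pi / 60
= 2528 * 6.28318531 / 60
= 264.732 rad/s

264.732 rad/s


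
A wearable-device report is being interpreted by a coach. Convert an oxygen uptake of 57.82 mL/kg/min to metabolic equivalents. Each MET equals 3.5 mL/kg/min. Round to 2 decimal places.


One MET = 3.5 mL/kg/min
Number of METs = 57.82 / 3.5
= 16.52 METs

16.52 METs


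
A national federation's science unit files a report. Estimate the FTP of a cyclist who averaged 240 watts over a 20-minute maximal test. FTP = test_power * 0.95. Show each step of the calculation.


FTP = 240 * 0.95 = 228.0 W

228.0 W


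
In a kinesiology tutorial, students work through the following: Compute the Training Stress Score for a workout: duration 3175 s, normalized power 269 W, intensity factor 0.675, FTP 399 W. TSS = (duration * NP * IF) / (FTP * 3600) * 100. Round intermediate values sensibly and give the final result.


Product = 3175 * 269 * 0.675 = 576500.625
Base = 399 * 3600 = 1436400
TSS = 576500.625 / 1436400 * 100 = 40.14

40.14 TSS


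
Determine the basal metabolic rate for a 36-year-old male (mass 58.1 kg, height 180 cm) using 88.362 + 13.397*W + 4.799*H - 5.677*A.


BMR = 88.362 + 13.397*58.1 + 4.799*180 - 5.677*36
= 1526.18 kcal/day

1526.18 kcal/day


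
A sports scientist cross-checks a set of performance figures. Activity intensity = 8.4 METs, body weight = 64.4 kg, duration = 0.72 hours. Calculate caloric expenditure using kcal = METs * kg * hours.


kcal = 8.4 * 64.4 * 0.72
= 540.96 * 0.72
= 389.49 kcal

389.49 kcal


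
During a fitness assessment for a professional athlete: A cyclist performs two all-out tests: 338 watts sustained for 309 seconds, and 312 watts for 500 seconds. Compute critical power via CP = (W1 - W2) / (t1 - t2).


W1 = P1 * t1 = 338 * 309 = 104442 J
W2 = P2 * t2 = 312 * 500 = 156000 J
CP = (104442 - 156000) / (309 - 500)
= 269.94 W

269.94 W


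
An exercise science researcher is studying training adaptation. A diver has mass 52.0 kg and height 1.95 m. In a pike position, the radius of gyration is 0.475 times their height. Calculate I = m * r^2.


r = 0.475 * 1.95 = 0.92625 m
I = m * r^2 = 52.0 * 0.857939 = 44.613 kg*m^2

44.613 kg*m^2


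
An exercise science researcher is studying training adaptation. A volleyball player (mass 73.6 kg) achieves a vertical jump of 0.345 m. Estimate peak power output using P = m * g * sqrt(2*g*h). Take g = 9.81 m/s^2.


2 * g * h = 2 * 9.81 * 0.345 = 6.7689
sqrt(6.7689) = 2.601711 m/s
P = 73.6 * 9.81 * 2.601711 = 1878.48 W

1878.48 W


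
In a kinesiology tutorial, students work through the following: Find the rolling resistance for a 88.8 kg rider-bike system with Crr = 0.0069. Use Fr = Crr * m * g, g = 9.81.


m * g = 88.8 * 9.81 = 871.128 N
Fr = 0.0069 * 871.128 = 6.011 N

6.011 N


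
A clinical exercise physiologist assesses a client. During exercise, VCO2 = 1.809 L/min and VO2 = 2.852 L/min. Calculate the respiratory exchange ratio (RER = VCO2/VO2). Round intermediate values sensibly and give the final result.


RER = VCO2 / VO2
= 1.809 / 2.852
= 0.6343

0.6343


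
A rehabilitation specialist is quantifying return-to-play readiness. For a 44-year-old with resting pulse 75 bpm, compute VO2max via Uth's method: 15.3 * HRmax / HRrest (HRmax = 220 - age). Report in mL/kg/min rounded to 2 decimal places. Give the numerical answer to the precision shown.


Step 1: HRmax = 220 - 44 = 176 bpm
Step 2: Ratio = 176 / 75 = 2.3467
Step 3: VO2max = 15.3 * 2.3467 = 35.9 mL/kg/min

35.9 mL/kg/min


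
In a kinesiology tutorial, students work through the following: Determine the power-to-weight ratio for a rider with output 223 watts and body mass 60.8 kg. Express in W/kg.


P/W = 223 / 60.8 = 3.668 W/kg

3.668 W/kg


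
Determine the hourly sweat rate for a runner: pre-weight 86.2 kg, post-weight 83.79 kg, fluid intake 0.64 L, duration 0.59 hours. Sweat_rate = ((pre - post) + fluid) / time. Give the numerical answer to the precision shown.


Mass lost = 86.2 - 83.79 = 2.41 kg
Add fluid consumed: 2.41 + 0.64 = 3.05 L total sweat
Sweat rate = 3.05 / 0.59 = 5.169 L/h

5.169 L/h


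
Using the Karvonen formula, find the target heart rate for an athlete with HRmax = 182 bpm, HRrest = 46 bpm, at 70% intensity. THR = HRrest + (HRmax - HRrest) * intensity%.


HRR = 182 - 46 = 136
THR = 46 + 136 * 0.7
= 46 + 95.2
= 141.2 bpm

141.2 bpm


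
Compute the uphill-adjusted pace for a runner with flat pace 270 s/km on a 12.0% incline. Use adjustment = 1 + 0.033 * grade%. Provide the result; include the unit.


Adjustment factor = 1 + 0.033 * 12.0 = 1.396
Grade-adjusted pace = 270 * 1.396 = 376.92 s/km

376.92 s/km


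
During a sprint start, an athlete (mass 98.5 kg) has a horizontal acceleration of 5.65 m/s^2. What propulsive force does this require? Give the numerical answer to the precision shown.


Propulsive force = mass * acceleration
= 98.5 kg * 5.65 m/s^2
= 556.53 N

556.53 N


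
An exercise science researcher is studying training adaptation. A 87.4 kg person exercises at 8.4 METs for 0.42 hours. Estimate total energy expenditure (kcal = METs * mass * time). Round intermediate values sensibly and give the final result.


Energy = METs * mass(kg) * time(h)
= 8.4 * 87.4 * 0.42
= 308.35 kcal

308.35 kcal


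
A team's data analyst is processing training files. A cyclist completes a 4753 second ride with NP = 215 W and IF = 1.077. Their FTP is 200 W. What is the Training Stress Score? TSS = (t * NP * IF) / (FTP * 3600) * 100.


t * NP * IF = 4753 * 215 * 1.077 = 1100580.915
FTP * 3600 = 720000
TSS = (1100580.915 / 720000) * 100 = 152.86

152.86 TSS


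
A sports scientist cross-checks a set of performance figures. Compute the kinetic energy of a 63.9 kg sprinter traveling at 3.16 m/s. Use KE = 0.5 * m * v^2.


Velocity squared = 9.9856
KE = 0.5 * 63.9 * 9.9856 = 319.04 J

319.04 J


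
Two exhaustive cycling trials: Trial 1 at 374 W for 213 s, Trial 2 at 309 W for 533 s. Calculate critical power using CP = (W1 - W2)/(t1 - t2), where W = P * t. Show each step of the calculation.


W1 = 374 * 213 = 79662 J
W2 = 309 * 533 = 164697 J
CP = (79662 - 164697) / (213 - 533)
= -85035 / -320
= 265.73 W

265.73 W


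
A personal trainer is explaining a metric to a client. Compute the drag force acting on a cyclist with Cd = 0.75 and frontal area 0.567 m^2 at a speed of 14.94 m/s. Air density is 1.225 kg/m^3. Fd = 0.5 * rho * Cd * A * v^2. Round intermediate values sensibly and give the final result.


Step 1: v^2 = 223.2036
Step 2: Fd = 0.5 * 1.225 * 0.75 * 0.567 * 223.2036
= 58.137 N

58.137 N


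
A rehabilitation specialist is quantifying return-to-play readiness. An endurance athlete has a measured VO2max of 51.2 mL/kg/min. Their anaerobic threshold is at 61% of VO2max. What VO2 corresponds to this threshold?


Anaerobic threshold VO2 = VO2max * 61%
= 51.2 * 0.61
= 31.23 mL/kg/min

31.23 mL/kg/min


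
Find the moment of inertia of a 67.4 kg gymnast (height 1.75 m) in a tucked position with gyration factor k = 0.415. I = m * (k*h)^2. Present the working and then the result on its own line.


Radius of gyration = 0.415 * 1.75 = 0.72625 m
I = 67.4 * 0.72625^2
= 67.4 * 0.527439
= 35.549 kg*m^2

35.549 kg*m^2


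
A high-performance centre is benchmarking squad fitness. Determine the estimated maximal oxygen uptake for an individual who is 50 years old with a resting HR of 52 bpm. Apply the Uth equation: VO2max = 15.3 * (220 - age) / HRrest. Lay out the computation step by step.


HRmax = 220 - 50 = 170
VO2max = 15.3 * (170 / 52)
= 15.3 * 3.2692
= 50.02 mL/kg/min

50.02 mL/kg/min


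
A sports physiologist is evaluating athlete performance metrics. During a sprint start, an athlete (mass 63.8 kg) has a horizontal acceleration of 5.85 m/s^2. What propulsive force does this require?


Propulsive force = mass * acceleration
= 63.8 kg * 5.85 m/s^2
= 373.23 N

373.23 N
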